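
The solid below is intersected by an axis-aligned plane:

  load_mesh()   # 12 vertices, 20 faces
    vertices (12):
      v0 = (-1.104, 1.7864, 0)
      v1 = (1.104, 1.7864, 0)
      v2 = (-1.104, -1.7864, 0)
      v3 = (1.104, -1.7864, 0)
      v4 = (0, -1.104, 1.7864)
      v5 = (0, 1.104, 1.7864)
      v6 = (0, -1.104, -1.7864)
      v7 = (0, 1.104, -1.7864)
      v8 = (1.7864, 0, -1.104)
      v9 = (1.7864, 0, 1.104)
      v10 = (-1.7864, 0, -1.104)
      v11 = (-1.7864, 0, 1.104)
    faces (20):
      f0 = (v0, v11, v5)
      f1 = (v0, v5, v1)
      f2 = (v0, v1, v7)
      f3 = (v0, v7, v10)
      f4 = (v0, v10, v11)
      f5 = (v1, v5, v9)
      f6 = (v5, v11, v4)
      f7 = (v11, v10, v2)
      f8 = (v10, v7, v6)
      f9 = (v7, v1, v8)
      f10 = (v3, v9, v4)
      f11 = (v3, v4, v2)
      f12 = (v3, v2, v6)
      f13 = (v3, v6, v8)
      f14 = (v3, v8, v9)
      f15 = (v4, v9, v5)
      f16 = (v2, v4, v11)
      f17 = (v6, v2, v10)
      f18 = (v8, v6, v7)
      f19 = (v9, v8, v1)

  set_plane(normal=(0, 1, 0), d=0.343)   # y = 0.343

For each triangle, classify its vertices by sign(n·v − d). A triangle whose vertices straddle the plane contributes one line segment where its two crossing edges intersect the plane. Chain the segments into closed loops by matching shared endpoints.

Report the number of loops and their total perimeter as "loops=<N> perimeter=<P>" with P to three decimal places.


loops=1 perimeter=11.239

Straddling triangles (10 of 20):
  (v0,v11,v5) [+-+] → (-1.65537, 0.343, 0.892025)–(-1.23139, 0.343, 1.31601)  len=0.5996
  (v0,v7,v10) [++-] → (-1.23139, 0.343, -1.31601)–(-1.65537, 0.343, -0.892025)  len=0.5996
  (v0,v10,v11) [+--] → (-1.65537, 0.343, -0.892025)–(-1.65537, 0.343, 0.892025)  len=1.7841
  (v1,v5,v9) [++-] → (1.23139, 0.343, 1.31601)–(1.65537, 0.343, 0.892025)  len=0.5996
  (v5,v11,v4) [+--] → (-1.23139, 0.343, 1.31601)–(0, 0.343, 1.7864)  len=1.3182
  (v10,v7,v6) [-+-] → (-1.23139, 0.343, -1.31601)–(0, 0.343, -1.7864)  len=1.3182
  (v7,v1,v8) [++-] → (1.65537, 0.343, -0.892025)–(1.23139, 0.343, -1.31601)  len=0.5996
  (v4,v9,v5) [--+] → (1.23139, 0.343, 1.31601)–(0, 0.343, 1.7864)  len=1.3182
  (v8,v6,v7) [--+] → (0, 0.343, -1.7864)–(1.23139, 0.343, -1.31601)  len=1.3182
  (v9,v8,v1) [--+] → (1.65537, 0.343, -0.892025)–(1.65537, 0.343, 0.892025)  len=1.7841

Chained into 1 loop(s):
  loop 1: 10 segments, perimeter = 11.2392
Total perimeter = 11.239


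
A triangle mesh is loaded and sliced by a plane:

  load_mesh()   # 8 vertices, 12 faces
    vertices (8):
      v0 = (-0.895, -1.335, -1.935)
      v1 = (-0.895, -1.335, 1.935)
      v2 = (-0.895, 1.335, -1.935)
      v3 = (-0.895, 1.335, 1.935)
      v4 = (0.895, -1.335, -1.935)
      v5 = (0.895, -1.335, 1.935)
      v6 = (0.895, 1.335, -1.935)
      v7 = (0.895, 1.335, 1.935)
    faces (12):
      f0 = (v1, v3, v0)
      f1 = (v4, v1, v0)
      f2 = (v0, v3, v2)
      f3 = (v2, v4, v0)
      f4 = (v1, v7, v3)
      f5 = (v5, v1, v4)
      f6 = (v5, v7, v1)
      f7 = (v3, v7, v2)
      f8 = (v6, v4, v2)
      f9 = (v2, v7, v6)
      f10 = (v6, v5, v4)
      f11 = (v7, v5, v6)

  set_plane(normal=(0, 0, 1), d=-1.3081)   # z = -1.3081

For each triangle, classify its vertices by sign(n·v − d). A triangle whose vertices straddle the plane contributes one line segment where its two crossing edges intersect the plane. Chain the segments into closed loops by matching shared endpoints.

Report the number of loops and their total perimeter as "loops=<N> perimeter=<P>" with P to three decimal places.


loops=1 perimeter=8.920

Straddling triangles (8 of 12):
  (v1,v3,v0) [++-] → (-0.895, -0.902488, -1.3081)–(-0.895, -1.335, -1.3081)  len=0.4325
  (v4,v1,v0) [-+-] → (0.605039, -1.335, -1.3081)–(-0.895, -1.335, -1.3081)  len=1.5000
  (v0,v3,v2) [-+-] → (-0.895, -0.902488, -1.3081)–(-0.895, 1.335, -1.3081)  len=2.2375
  (v5,v1,v4) [++-] → (0.605039, -1.335, -1.3081)–(0.895, -1.335, -1.3081)  len=0.2900
  (v3,v7,v2) [++-] → (-0.605039, 1.335, -1.3081)–(-0.895, 1.335, -1.3081)  len=0.2900
  (v2,v7,v6) [-+-] → (-0.605039, 1.335, -1.3081)–(0.895, 1.335, -1.3081)  len=1.5000
  (v6,v5,v4) [-+-] → (0.895, 0.902488, -1.3081)–(0.895, -1.335, -1.3081)  len=2.2375
  (v7,v5,v6) [++-] → (0.895, 0.902488, -1.3081)–(0.895, 1.335, -1.3081)  len=0.4325

Chained into 1 loop(s):
  loop 1: 8 segments, perimeter = 8.9200
Total perimeter = 8.920


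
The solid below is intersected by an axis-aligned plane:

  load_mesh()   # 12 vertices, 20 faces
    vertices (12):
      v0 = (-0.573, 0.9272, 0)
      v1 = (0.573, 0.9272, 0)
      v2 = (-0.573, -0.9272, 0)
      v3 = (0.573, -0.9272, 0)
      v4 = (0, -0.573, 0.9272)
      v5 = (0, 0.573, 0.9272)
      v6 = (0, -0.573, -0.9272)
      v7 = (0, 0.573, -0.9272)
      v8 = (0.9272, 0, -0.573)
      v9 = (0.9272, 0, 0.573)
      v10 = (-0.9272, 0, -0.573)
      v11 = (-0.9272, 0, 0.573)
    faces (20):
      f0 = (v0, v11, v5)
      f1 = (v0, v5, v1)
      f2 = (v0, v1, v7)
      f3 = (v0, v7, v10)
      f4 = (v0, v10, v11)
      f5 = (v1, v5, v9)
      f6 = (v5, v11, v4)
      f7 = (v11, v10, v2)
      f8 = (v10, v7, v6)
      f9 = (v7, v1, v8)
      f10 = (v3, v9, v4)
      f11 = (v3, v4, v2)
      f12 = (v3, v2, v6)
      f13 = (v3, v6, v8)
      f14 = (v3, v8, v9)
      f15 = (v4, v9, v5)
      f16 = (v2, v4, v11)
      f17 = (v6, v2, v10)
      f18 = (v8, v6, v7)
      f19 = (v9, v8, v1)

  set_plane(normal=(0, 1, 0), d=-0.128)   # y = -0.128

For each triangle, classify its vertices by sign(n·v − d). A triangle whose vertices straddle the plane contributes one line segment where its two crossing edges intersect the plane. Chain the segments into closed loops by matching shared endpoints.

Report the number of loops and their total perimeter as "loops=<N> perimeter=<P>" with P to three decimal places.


loops=1 perimeter=5.954

Straddling triangles (10 of 20):
  (v5,v11,v4) [++-] → (-0.720077, -0.128, 0.652123)–(0, -0.128, 0.9272)  len=0.7708
  (v11,v10,v2) [++-] → (-0.878303, -0.128, -0.493897)–(-0.878303, -0.128, 0.493897)  len=0.9878
  (v10,v7,v6) [++-] → (0, -0.128, -0.9272)–(-0.720077, -0.128, -0.652123)  len=0.7708
  (v3,v9,v4) [-+-] → (0.878303, -0.128, 0.493897)–(0.720077, -0.128, 0.652123)  len=0.2238
  (v3,v6,v8) [--+] → (0.720077, -0.128, -0.652123)–(0.878303, -0.128, -0.493897)  len=0.2238
  (v3,v8,v9) [-++] → (0.878303, -0.128, -0.493897)–(0.878303, -0.128, 0.493897)  len=0.9878
  (v4,v9,v5) [-++] → (0.720077, -0.128, 0.652123)–(0, -0.128, 0.9272)  len=0.7708
  (v2,v4,v11) [--+] → (-0.720077, -0.128, 0.652123)–(-0.878303, -0.128, 0.493897)  len=0.2238
  (v6,v2,v10) [--+] → (-0.878303, -0.128, -0.493897)–(-0.720077, -0.128, -0.652123)  len=0.2238
  (v8,v6,v7) [+-+] → (0.720077, -0.128, -0.652123)–(0, -0.128, -0.9272)  len=0.7708

Chained into 1 loop(s):
  loop 1: 10 segments, perimeter = 5.9540
Total perimeter = 5.954


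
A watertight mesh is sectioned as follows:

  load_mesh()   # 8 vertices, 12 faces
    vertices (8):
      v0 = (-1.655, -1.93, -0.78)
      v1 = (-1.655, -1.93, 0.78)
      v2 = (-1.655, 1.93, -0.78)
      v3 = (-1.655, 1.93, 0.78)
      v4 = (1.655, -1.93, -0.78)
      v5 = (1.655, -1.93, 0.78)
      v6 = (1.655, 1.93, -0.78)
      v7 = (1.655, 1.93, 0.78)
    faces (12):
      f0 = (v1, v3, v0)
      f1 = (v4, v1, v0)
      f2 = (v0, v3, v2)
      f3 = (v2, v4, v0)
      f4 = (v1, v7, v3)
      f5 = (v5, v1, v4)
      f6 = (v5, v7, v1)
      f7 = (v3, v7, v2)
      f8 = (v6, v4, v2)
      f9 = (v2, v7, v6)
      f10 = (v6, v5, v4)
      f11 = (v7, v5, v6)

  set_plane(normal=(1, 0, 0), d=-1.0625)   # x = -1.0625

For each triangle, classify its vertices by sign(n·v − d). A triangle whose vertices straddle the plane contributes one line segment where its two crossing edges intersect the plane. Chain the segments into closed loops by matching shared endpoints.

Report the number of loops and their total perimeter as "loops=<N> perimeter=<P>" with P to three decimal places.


loops=1 perimeter=10.840

Straddling triangles (8 of 12):
  (v4,v1,v0) [+--] → (-1.0625, -1.93, 0.500755)–(-1.0625, -1.93, -0.78)  len=1.2808
  (v2,v4,v0) [-+-] → (-1.0625, 1.23905, -0.78)–(-1.0625, -1.93, -0.78)  len=3.1690
  (v1,v7,v3) [-+-] → (-1.0625, -1.23905, 0.78)–(-1.0625, 1.93, 0.78)  len=3.1690
  (v5,v1,v4) [+-+] → (-1.0625, -1.93, 0.78)–(-1.0625, -1.93, 0.500755)  len=0.2792
  (v5,v7,v1) [++-] → (-1.0625, -1.23905, 0.78)–(-1.0625, -1.93, 0.78)  len=0.6910
  (v3,v7,v2) [-+-] → (-1.0625, 1.93, 0.78)–(-1.0625, 1.93, -0.500755)  len=1.2808
  (v6,v4,v2) [++-] → (-1.0625, 1.23905, -0.78)–(-1.0625, 1.93, -0.78)  len=0.6910
  (v2,v7,v6) [-++] → (-1.0625, 1.93, -0.500755)–(-1.0625, 1.93, -0.78)  len=0.2792

Chained into 1 loop(s):
  loop 1: 8 segments, perimeter = 10.8400
Total perimeter = 10.840


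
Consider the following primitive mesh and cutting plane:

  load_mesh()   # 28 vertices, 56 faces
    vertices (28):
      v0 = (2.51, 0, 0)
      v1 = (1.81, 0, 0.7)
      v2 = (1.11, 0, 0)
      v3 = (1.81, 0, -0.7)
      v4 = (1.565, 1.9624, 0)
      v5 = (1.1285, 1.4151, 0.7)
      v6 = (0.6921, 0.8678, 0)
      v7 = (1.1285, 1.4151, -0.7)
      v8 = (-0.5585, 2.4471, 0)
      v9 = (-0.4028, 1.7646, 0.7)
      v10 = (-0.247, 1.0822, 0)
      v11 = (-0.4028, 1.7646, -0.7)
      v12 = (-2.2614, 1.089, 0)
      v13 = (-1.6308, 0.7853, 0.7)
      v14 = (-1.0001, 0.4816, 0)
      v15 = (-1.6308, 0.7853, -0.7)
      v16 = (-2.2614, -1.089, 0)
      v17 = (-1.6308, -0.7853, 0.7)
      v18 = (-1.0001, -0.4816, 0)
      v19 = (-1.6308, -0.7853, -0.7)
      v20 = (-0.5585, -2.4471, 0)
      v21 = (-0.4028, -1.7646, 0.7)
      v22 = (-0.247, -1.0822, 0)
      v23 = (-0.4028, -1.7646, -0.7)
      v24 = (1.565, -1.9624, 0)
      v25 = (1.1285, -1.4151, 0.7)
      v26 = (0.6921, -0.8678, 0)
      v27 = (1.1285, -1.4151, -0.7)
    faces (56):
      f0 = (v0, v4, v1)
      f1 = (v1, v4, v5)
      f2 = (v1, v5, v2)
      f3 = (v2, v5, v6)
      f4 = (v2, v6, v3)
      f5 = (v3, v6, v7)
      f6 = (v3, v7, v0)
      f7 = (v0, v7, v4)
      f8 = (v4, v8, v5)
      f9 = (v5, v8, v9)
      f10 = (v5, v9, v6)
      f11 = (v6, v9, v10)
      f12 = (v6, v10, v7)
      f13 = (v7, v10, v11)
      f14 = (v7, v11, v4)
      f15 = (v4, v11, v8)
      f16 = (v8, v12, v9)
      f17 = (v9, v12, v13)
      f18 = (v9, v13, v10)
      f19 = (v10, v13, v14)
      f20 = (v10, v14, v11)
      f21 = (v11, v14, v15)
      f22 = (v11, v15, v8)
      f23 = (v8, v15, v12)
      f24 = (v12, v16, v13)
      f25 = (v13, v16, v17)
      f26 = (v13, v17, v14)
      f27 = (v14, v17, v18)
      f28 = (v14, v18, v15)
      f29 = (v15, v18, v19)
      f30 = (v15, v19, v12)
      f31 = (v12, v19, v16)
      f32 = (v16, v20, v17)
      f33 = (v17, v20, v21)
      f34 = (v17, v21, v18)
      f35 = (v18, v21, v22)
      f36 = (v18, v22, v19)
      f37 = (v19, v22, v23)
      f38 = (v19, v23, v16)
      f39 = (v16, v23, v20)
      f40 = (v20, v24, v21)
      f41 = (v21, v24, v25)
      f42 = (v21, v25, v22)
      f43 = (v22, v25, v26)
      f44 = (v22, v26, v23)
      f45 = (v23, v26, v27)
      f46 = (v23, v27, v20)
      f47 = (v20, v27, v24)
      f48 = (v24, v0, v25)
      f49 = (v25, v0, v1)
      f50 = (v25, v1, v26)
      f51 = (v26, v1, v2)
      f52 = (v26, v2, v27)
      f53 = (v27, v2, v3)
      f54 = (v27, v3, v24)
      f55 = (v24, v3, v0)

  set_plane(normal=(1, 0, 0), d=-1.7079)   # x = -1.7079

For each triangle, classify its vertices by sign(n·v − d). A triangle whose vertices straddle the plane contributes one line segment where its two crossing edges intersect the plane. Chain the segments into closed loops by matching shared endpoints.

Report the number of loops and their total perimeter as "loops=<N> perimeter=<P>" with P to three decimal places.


loops=1 perimeter=7.039

Straddling triangles (10 of 56):
  (v8,v12,v9) [+-+] → (-1.7079, 1.53043, 0)–(-1.7079, 1.2902, 0.208463)  len=0.3181
  (v9,v12,v13) [+-+] → (-1.7079, 1.2902, 0.208463)–(-1.7079, 0.822432, 0.614415)  len=0.6194
  (v8,v15,v12) [++-] → (-1.7079, 0.822432, -0.614415)–(-1.7079, 1.53043, 0)  len=0.9374
  (v12,v16,v13) [--+] → (-1.7079, 0.55614, 0.614415)–(-1.7079, 0.822432, 0.614415)  len=0.2663
  (v13,v16,v17) [+-+] → (-1.7079, 0.55614, 0.614415)–(-1.7079, -0.822432, 0.614415)  len=1.3786
  (v15,v19,v12) [++-] → (-1.7079, -0.55614, -0.614415)–(-1.7079, 0.822432, -0.614415)  len=1.3786
  (v12,v19,v16) [-+-] → (-1.7079, -0.55614, -0.614415)–(-1.7079, -0.822432, -0.614415)  len=0.2663
  (v16,v20,v17) [-++] → (-1.7079, -1.53043, 0)–(-1.7079, -0.822432, 0.614415)  len=0.9374
  (v19,v23,v16) [++-] → (-1.7079, -1.2902, -0.208463)–(-1.7079, -0.822432, -0.614415)  len=0.6194
  (v16,v23,v20) [-++] → (-1.7079, -1.2902, -0.208463)–(-1.7079, -1.53043, 0)  len=0.3181

Chained into 1 loop(s):
  loop 1: 10 segments, perimeter = 7.0394
Total perimeter = 7.039


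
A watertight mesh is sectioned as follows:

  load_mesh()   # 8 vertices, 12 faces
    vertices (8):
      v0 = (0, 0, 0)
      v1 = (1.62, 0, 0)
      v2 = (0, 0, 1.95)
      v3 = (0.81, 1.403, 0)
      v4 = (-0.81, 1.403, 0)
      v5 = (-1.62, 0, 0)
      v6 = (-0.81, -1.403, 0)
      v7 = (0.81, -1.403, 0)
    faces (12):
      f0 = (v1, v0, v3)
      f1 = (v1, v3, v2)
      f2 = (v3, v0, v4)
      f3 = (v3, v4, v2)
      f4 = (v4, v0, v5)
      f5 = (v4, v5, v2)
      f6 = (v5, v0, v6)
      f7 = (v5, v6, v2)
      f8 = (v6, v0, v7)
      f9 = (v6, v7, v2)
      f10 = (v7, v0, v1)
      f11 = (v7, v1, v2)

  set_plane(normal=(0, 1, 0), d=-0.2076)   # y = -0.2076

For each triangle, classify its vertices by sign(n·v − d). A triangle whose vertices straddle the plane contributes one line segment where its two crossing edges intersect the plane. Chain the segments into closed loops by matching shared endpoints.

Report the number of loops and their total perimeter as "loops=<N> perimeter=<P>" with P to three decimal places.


loops=1 perimeter=7.560

Straddling triangles (6 of 12):
  (v5,v0,v6) [++-] → (-0.119855, -0.2076, 0)–(-1.50015, -0.2076, 0)  len=1.3803
  (v5,v6,v2) [+-+] → (-1.50015, -0.2076, 0)–(-0.119855, -0.2076, 1.66146)  len=2.1600
  (v6,v0,v7) [-+-] → (-0.119855, -0.2076, 0)–(0.119855, -0.2076, 0)  len=0.2397
  (v6,v7,v2) [--+] → (0.119855, -0.2076, 1.66146)–(-0.119855, -0.2076, 1.66146)  len=0.2397
  (v7,v0,v1) [-++] → (0.119855, -0.2076, 0)–(1.50015, -0.2076, 0)  len=1.3803
  (v7,v1,v2) [-++] → (1.50015, -0.2076, 0)–(0.119855, -0.2076, 1.66146)  len=2.1600

Chained into 1 loop(s):
  loop 1: 6 segments, perimeter = 7.5600
Total perimeter = 7.560


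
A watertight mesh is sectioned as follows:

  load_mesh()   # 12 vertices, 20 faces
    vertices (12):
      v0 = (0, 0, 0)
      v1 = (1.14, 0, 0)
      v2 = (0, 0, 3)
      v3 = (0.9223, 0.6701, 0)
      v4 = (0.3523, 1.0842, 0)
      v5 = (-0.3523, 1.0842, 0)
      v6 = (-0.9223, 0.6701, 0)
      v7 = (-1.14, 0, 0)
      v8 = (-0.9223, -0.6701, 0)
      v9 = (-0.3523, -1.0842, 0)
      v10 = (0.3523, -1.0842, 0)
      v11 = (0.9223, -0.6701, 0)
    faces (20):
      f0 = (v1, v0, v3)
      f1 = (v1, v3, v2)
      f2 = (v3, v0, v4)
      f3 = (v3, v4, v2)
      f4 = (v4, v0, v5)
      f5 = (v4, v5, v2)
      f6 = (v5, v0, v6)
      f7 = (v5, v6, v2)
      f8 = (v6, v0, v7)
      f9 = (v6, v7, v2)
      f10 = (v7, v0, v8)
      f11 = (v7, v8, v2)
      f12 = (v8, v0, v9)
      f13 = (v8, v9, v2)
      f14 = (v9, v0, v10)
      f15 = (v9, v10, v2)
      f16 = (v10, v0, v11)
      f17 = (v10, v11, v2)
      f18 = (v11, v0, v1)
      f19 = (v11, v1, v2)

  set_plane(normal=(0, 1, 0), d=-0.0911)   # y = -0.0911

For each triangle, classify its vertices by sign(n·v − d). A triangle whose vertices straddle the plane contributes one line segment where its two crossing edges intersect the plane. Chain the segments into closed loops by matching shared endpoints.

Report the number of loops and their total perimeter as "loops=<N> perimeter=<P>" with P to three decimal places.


loops=1 perimeter=8.192

Straddling triangles (10 of 20):
  (v7,v0,v8) [++-] → (-0.125387, -0.0911, 0)–(-1.1104, -0.0911, 0)  len=0.9850
  (v7,v8,v2) [+-+] → (-1.1104, -0.0911, 0)–(-0.125387, -0.0911, 2.59215)  len=2.7730
  (v8,v0,v9) [-+-] → (-0.125387, -0.0911, 0)–(-0.029602, -0.0911, 0)  len=0.0958
  (v8,v9,v2) [--+] → (-0.029602, -0.0911, 2.74792)–(-0.125387, -0.0911, 2.59215)  len=0.1829
  (v9,v0,v10) [-+-] → (-0.029602, -0.0911, 0)–(0.029602, -0.0911, 0)  len=0.0592
  (v9,v10,v2) [--+] → (0.029602, -0.0911, 2.74792)–(-0.029602, -0.0911, 2.74792)  len=0.0592
  (v10,v0,v11) [-+-] → (0.029602, -0.0911, 0)–(0.125387, -0.0911, 0)  len=0.0958
  (v10,v11,v2) [--+] → (0.125387, -0.0911, 2.59215)–(0.029602, -0.0911, 2.74792)  len=0.1829
  (v11,v0,v1) [-++] → (0.125387, -0.0911, 0)–(1.1104, -0.0911, 0)  len=0.9850
  (v11,v1,v2) [-++] → (1.1104, -0.0911, 0)–(0.125387, -0.0911, 2.59215)  len=2.7730

Chained into 1 loop(s):
  loop 1: 10 segments, perimeter = 8.1917
Total perimeter = 8.192


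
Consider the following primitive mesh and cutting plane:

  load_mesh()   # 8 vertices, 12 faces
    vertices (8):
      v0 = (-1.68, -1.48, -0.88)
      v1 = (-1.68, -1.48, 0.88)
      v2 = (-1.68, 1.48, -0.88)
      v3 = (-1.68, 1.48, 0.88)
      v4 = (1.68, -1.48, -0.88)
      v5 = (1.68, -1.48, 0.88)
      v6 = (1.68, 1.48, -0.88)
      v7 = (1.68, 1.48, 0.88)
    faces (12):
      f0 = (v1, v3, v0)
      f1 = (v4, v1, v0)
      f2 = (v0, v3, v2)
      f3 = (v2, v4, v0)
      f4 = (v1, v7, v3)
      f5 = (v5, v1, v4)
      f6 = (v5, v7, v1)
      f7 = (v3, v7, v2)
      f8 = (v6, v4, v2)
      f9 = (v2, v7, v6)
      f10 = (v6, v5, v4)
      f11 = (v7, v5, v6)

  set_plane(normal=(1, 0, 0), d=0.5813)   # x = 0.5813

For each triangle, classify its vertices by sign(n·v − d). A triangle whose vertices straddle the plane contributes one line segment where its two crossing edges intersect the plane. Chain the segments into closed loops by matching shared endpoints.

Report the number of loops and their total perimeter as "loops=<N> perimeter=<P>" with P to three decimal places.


loops=1 perimeter=9.440

Straddling triangles (8 of 12):
  (v4,v1,v0) [+--] → (0.5813, -1.48, -0.30449)–(0.5813, -1.48, -0.88)  len=0.5755
  (v2,v4,v0) [-+-] → (0.5813, -0.512098, -0.88)–(0.5813, -1.48, -0.88)  len=0.9679
  (v1,v7,v3) [-+-] → (0.5813, 0.512098, 0.88)–(0.5813, 1.48, 0.88)  len=0.9679
  (v5,v1,v4) [+-+] → (0.5813, -1.48, 0.88)–(0.5813, -1.48, -0.30449)  len=1.1845
  (v5,v7,v1) [++-] → (0.5813, 0.512098, 0.88)–(0.5813, -1.48, 0.88)  len=1.9921
  (v3,v7,v2) [-+-] → (0.5813, 1.48, 0.88)–(0.5813, 1.48, 0.30449)  len=0.5755
  (v6,v4,v2) [++-] → (0.5813, -0.512098, -0.88)–(0.5813, 1.48, -0.88)  len=1.9921
  (v2,v7,v6) [-++] → (0.5813, 1.48, 0.30449)–(0.5813, 1.48, -0.88)  len=1.1845

Chained into 1 loop(s):
  loop 1: 8 segments, perimeter = 9.4400
Total perimeter = 9.440


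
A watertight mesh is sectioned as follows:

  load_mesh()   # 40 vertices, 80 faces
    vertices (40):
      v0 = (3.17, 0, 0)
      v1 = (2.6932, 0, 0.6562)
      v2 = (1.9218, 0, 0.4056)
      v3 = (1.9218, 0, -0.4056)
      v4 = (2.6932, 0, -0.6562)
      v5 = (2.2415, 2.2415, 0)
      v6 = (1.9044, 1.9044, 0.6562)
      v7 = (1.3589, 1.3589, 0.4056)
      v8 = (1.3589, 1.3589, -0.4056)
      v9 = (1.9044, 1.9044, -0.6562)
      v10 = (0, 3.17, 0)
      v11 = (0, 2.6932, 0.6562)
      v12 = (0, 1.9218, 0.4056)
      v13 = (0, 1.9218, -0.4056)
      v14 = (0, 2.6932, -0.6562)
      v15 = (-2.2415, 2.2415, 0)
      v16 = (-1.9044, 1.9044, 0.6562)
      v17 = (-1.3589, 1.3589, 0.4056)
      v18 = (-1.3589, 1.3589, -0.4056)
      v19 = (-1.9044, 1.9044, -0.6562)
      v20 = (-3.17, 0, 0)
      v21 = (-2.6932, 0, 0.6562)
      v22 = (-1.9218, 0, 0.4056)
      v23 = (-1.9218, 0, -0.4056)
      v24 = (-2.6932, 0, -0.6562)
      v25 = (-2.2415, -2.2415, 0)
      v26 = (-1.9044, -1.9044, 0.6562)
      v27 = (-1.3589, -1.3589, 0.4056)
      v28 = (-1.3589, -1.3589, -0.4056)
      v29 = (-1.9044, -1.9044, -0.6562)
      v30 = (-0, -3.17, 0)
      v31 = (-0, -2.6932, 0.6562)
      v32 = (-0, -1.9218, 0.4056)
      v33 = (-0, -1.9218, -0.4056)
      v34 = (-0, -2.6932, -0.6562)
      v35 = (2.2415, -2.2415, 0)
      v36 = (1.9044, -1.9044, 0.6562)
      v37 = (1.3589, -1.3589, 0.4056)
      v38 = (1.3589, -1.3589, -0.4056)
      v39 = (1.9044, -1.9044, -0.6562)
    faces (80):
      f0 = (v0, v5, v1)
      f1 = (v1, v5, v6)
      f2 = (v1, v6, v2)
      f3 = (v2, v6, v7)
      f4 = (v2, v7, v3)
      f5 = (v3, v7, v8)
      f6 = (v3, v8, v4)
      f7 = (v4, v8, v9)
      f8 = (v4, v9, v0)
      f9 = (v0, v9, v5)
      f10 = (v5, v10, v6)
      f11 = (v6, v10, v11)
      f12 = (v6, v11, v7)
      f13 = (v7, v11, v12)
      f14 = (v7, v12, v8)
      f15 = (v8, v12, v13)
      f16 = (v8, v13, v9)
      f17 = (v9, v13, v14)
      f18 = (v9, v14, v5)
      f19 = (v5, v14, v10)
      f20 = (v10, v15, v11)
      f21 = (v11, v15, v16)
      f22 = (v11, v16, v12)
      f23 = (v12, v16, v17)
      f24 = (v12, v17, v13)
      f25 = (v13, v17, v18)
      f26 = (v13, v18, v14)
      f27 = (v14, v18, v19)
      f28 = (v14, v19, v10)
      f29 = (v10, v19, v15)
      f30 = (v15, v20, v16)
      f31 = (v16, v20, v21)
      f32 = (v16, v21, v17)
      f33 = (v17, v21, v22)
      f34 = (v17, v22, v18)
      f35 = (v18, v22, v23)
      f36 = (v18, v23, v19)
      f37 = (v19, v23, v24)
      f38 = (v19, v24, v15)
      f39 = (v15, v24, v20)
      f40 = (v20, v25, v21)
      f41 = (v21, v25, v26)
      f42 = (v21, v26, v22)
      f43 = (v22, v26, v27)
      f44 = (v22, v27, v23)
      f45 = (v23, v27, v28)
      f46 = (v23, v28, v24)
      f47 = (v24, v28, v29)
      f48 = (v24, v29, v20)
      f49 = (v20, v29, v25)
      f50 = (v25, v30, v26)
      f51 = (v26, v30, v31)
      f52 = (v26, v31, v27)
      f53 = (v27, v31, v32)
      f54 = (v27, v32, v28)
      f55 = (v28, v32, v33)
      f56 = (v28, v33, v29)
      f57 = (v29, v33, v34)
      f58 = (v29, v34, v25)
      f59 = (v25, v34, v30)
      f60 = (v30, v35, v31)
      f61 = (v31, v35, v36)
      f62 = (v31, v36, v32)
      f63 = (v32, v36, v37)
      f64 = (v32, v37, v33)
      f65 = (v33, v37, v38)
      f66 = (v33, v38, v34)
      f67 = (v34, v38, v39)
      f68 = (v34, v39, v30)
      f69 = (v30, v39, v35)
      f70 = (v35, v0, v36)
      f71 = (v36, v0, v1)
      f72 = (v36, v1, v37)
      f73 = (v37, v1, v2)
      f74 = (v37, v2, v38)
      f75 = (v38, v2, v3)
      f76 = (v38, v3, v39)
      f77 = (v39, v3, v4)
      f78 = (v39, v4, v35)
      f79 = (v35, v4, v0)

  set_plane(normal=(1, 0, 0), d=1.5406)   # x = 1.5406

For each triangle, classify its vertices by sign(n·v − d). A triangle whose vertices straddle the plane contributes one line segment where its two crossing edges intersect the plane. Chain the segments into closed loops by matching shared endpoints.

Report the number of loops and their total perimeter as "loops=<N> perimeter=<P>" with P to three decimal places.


loops=2 perimeter=9.534

Straddling triangles (24 of 80):
  (v2,v6,v7) [++-] → (1.5406, 1.5406, 0.489072)–(1.5406, 0.920257, 0.4056)  len=0.6259
  (v2,v7,v3) [+-+] → (1.5406, 0.920257, 0.4056)–(1.5406, 0.920257, 0.143751)  len=0.2618
  (v3,v7,v8) [+--] → (1.5406, 0.920257, 0.143751)–(1.5406, 0.920257, -0.4056)  len=0.5494
  (v3,v8,v4) [+-+] → (1.5406, 0.920257, -0.4056)–(1.5406, 1.17385, -0.439726)  len=0.2559
  (v4,v8,v9) [+-+] → (1.5406, 1.17385, -0.439726)–(1.5406, 1.5406, -0.489072)  len=0.3701
  (v5,v10,v6) [+-+] → (1.5406, 2.53183, 0)–(1.5406, 2.14617, 0.530845)  len=0.6562
  (v6,v10,v11) [+--] → (1.5406, 2.14617, 0.530845)–(1.5406, 2.05509, 0.6562)  len=0.1550
  (v6,v11,v7) [+--] → (1.5406, 2.05509, 0.6562)–(1.5406, 1.5406, 0.489072)  len=0.5410
  (v8,v13,v9) [--+] → (1.5406, 1.90772, -0.608328)–(1.5406, 1.5406, -0.489072)  len=0.3860
  (v9,v13,v14) [+--] → (1.5406, 1.90772, -0.608328)–(1.5406, 2.05509, -0.6562)  len=0.1549
  (v9,v14,v5) [+-+] → (1.5406, 2.05509, -0.6562)–(1.5406, 2.38274, -0.205189)  len=0.5575
  (v5,v14,v10) [+--] → (1.5406, 2.38274, -0.205189)–(1.5406, 2.53183, 0)  len=0.2536
  (v30,v35,v31) [-+-] → (1.5406, -2.53183, 0)–(1.5406, -2.38274, 0.205189)  len=0.2536
  (v31,v35,v36) [-++] → (1.5406, -2.38274, 0.205189)–(1.5406, -2.05509, 0.6562)  len=0.5575
  (v31,v36,v32) [-+-] → (1.5406, -2.05509, 0.6562)–(1.5406, -1.90772, 0.608328)  len=0.1549
  (v32,v36,v37) [-+-] → (1.5406, -1.90772, 0.608328)–(1.5406, -1.5406, 0.489072)  len=0.3860
  (v34,v38,v39) [--+] → (1.5406, -1.5406, -0.489072)–(1.5406, -2.05509, -0.6562)  len=0.5410
  (v34,v39,v30) [-+-] → (1.5406, -2.05509, -0.6562)–(1.5406, -2.14617, -0.530845)  len=0.1550
  (v30,v39,v35) [-++] → (1.5406, -2.14617, -0.530845)–(1.5406, -2.53183, 0)  len=0.6562
  (v36,v1,v37) [++-] → (1.5406, -1.17385, 0.439726)–(1.5406, -1.5406, 0.489072)  len=0.3701
  (v37,v1,v2) [-++] → (1.5406, -1.17385, 0.439726)–(1.5406, -0.920257, 0.4056)  len=0.2559
  (v37,v2,v38) [-+-] → (1.5406, -0.920257, 0.4056)–(1.5406, -0.920257, -0.143751)  len=0.5494
  (v38,v2,v3) [-++] → (1.5406, -0.920257, -0.143751)–(1.5406, -0.920257, -0.4056)  len=0.2618
  (v38,v3,v39) [-++] → (1.5406, -0.920257, -0.4056)–(1.5406, -1.5406, -0.489072)  len=0.6259

Chained into 2 loop(s):
  loop 1: 12 segments, perimeter = 4.7672
  loop 2: 12 segments, perimeter = 4.7672
Total perimeter = 9.534


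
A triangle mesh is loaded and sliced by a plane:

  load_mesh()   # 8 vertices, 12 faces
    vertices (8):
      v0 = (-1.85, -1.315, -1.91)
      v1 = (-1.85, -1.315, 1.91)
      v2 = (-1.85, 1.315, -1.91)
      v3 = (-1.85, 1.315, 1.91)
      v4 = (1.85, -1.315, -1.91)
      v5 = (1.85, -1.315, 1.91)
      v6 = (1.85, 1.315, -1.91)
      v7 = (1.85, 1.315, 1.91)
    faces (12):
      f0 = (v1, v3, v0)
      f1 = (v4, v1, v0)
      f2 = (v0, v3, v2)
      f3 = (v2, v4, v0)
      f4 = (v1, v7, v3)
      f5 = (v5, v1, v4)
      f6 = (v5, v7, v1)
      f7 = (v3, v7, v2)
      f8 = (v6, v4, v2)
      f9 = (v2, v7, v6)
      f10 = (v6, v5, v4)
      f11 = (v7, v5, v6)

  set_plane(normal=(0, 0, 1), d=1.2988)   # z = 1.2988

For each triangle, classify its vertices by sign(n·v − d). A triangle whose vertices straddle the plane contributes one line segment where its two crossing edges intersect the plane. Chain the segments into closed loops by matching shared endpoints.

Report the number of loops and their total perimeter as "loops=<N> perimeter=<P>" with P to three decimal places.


Straddling triangles (8 of 12):
  (v1,v3,v0) [++-] → (-1.85, 0.8942, 1.2988)–(-1.85, -1.315, 1.2988)  len=2.2092
  (v4,v1,v0) [-+-] → (-1.258, -1.315, 1.2988)–(-1.85, -1.315, 1.2988)  len=0.5920
  (v0,v3,v2) [-+-] → (-1.85, 0.8942, 1.2988)–(-1.85, 1.315, 1.2988)  len=0.4208
  (v5,v1,v4) [++-] → (-1.258, -1.315, 1.2988)–(1.85, -1.315, 1.2988)  len=3.1080
  (v3,v7,v2) [++-] → (1.258, 1.315, 1.2988)–(-1.85, 1.315, 1.2988)  len=3.1080
  (v2,v7,v6) [-+-] → (1.258, 1.315, 1.2988)–(1.85, 1.315, 1.2988)  len=0.5920
  (v6,v5,v4) [-+-] → (1.85, -0.8942, 1.2988)–(1.85, -1.315, 1.2988)  len=0.4208
  (v7,v5,v6) [++-] → (1.85, -0.8942, 1.2988)–(1.85, 1.315, 1.2988)  len=2.2092

Chained into 1 loop(s):
  loop 1: 8 segments, perimeter = 12.6600
Total perimeter = 12.660

loops=1 perimeter=12.660


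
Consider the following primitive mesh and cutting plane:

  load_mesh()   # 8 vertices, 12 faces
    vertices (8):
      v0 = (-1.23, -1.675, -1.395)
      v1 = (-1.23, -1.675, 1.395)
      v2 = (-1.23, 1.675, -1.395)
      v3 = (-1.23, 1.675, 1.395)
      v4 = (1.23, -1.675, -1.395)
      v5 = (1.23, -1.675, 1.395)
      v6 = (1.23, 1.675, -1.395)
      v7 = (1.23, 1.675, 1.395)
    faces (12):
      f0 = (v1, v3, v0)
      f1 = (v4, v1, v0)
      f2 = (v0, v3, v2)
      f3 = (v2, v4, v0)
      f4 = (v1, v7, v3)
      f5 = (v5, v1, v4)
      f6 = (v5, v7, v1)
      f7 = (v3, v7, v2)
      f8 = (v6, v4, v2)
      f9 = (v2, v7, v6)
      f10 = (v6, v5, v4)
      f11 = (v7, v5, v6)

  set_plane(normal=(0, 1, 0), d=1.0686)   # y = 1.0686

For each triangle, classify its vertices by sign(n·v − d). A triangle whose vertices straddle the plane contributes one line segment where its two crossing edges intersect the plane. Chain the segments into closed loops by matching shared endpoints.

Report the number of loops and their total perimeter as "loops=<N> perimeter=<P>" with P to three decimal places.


Straddling triangles (8 of 12):
  (v1,v3,v0) [-+-] → (-1.23, 1.0686, 1.395)–(-1.23, 1.0686, 0.889968)  len=0.5050
  (v0,v3,v2) [-++] → (-1.23, 1.0686, 0.889968)–(-1.23, 1.0686, -1.395)  len=2.2850
  (v2,v4,v0) [+--] → (-0.784703, 1.0686, -1.395)–(-1.23, 1.0686, -1.395)  len=0.4453
  (v1,v7,v3) [-++] → (0.784703, 1.0686, 1.395)–(-1.23, 1.0686, 1.395)  len=2.0147
  (v5,v7,v1) [-+-] → (1.23, 1.0686, 1.395)–(0.784703, 1.0686, 1.395)  len=0.4453
  (v6,v4,v2) [+-+] → (1.23, 1.0686, -1.395)–(-0.784703, 1.0686, -1.395)  len=2.0147
  (v6,v5,v4) [+--] → (1.23, 1.0686, -0.889968)–(1.23, 1.0686, -1.395)  len=0.5050
  (v7,v5,v6) [+-+] → (1.23, 1.0686, 1.395)–(1.23, 1.0686, -0.889968)  len=2.2850

Chained into 1 loop(s):
  loop 1: 8 segments, perimeter = 10.5000
Total perimeter = 10.500

loops=1 perimeter=10.500


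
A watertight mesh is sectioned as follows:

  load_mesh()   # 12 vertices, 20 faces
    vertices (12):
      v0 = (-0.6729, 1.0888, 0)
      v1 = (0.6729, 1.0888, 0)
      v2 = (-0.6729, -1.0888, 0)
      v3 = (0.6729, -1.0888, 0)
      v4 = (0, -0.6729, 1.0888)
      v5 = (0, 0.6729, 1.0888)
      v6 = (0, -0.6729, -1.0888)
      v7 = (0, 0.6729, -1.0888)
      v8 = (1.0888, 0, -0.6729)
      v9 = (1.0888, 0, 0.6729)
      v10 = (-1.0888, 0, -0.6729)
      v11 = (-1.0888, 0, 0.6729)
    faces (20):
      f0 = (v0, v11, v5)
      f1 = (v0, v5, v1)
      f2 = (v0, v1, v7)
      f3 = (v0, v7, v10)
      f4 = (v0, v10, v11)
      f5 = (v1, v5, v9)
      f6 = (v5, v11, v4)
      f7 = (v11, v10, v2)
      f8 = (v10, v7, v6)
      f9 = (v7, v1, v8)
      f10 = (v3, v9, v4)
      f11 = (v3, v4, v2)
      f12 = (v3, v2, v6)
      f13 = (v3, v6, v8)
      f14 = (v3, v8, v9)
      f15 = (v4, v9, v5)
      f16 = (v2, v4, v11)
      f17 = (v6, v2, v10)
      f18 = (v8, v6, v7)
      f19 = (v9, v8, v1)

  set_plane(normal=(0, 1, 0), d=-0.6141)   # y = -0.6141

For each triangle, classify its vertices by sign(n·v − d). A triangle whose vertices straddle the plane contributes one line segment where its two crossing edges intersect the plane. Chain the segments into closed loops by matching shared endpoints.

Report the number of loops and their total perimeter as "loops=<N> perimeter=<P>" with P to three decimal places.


Straddling triangles (10 of 20):
  (v5,v11,v4) [++-] → (-0.0951426, -0.6141, 1.05246)–(0, -0.6141, 1.0888)  len=0.1018
  (v11,v10,v2) [++-] → (-0.854226, -0.6141, -0.293374)–(-0.854226, -0.6141, 0.293374)  len=0.5867
  (v10,v7,v6) [++-] → (0, -0.6141, -1.0888)–(-0.0951426, -0.6141, -1.05246)  len=0.1018
  (v3,v9,v4) [-+-] → (0.854226, -0.6141, 0.293374)–(0.0951426, -0.6141, 1.05246)  len=1.0735
  (v3,v6,v8) [--+] → (0.0951426, -0.6141, -1.05246)–(0.854226, -0.6141, -0.293374)  len=1.0735
  (v3,v8,v9) [-++] → (0.854226, -0.6141, -0.293374)–(0.854226, -0.6141, 0.293374)  len=0.5867
  (v4,v9,v5) [-++] → (0.0951426, -0.6141, 1.05246)–(0, -0.6141, 1.0888)  len=0.1018
  (v2,v4,v11) [--+] → (-0.0951426, -0.6141, 1.05246)–(-0.854226, -0.6141, 0.293374)  len=1.0735
  (v6,v2,v10) [--+] → (-0.854226, -0.6141, -0.293374)–(-0.0951426, -0.6141, -1.05246)  len=1.0735
  (v8,v6,v7) [+-+] → (0.0951426, -0.6141, -1.05246)–(0, -0.6141, -1.0888)  len=0.1018

Chained into 1 loop(s):
  loop 1: 10 segments, perimeter = 5.8749
Total perimeter = 5.875

loops=1 perimeter=5.875


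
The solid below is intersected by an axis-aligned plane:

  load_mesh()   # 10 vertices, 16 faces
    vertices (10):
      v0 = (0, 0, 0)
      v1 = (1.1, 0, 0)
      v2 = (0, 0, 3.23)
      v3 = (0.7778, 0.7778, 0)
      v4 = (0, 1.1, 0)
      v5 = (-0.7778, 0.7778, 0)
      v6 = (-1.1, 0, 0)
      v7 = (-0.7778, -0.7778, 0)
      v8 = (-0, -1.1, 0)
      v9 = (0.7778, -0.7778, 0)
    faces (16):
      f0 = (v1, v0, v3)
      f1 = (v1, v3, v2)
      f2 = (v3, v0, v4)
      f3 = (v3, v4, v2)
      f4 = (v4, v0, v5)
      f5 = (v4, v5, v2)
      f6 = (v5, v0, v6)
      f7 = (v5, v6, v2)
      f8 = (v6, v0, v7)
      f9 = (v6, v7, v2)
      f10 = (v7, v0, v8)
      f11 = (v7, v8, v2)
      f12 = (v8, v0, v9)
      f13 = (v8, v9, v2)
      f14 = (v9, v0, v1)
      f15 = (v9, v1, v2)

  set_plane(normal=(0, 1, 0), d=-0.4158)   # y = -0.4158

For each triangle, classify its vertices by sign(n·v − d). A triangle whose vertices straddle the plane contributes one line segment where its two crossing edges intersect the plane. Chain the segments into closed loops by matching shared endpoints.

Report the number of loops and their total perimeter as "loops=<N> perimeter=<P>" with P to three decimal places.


Straddling triangles (8 of 16):
  (v6,v0,v7) [++-] → (-0.4158, -0.4158, 0)–(-0.927757, -0.4158, 0)  len=0.5120
  (v6,v7,v2) [+-+] → (-0.927757, -0.4158, 0)–(-0.4158, -0.4158, 1.50329)  len=1.5881
  (v7,v0,v8) [-+-] → (-0.4158, -0.4158, 0)–(0, -0.4158, 0)  len=0.4158
  (v7,v8,v2) [--+] → (0, -0.4158, 2.00906)–(-0.4158, -0.4158, 1.50329)  len=0.6547
  (v8,v0,v9) [-+-] → (0, -0.4158, 0)–(0.4158, -0.4158, 0)  len=0.4158
  (v8,v9,v2) [--+] → (0.4158, -0.4158, 1.50329)–(0, -0.4158, 2.00906)  len=0.6547
  (v9,v0,v1) [-++] → (0.4158, -0.4158, 0)–(0.927757, -0.4158, 0)  len=0.5120
  (v9,v1,v2) [-++] → (0.927757, -0.4158, 0)–(0.4158, -0.4158, 1.50329)  len=1.5881

Chained into 1 loop(s):
  loop 1: 8 segments, perimeter = 6.3412
Total perimeter = 6.341

loops=1 perimeter=6.341


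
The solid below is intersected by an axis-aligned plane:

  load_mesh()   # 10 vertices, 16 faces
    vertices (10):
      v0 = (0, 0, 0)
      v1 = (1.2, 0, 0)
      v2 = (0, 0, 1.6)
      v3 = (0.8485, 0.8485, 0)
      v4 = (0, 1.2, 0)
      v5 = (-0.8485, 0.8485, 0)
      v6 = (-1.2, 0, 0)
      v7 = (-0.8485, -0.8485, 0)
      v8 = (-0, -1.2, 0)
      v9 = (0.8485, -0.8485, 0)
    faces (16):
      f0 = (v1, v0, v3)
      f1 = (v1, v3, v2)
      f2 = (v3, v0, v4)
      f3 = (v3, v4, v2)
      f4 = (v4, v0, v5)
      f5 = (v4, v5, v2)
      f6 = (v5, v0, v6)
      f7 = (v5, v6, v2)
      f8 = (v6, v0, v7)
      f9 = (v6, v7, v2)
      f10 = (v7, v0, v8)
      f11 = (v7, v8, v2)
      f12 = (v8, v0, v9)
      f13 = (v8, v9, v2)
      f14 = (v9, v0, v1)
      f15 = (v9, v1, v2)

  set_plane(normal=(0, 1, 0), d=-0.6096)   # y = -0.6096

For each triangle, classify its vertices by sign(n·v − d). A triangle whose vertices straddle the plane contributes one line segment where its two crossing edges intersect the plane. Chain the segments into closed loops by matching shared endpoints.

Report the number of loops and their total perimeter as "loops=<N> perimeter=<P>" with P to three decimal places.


Straddling triangles (8 of 16):
  (v6,v0,v7) [++-] → (-0.6096, -0.6096, 0)–(-0.947467, -0.6096, 0)  len=0.3379
  (v6,v7,v2) [+-+] → (-0.947467, -0.6096, 0)–(-0.6096, -0.6096, 0.450489)  len=0.5631
  (v7,v0,v8) [-+-] → (-0.6096, -0.6096, 0)–(0, -0.6096, 0)  len=0.6096
  (v7,v8,v2) [--+] → (0, -0.6096, 0.7872)–(-0.6096, -0.6096, 0.450489)  len=0.6964
  (v8,v0,v9) [-+-] → (0, -0.6096, 0)–(0.6096, -0.6096, 0)  len=0.6096
  (v8,v9,v2) [--+] → (0.6096, -0.6096, 0.450489)–(0, -0.6096, 0.7872)  len=0.6964
  (v9,v0,v1) [-++] → (0.6096, -0.6096, 0)–(0.947467, -0.6096, 0)  len=0.3379
  (v9,v1,v2) [-++] → (0.947467, -0.6096, 0)–(0.6096, -0.6096, 0.450489)  len=0.5631

Chained into 1 loop(s):
  loop 1: 8 segments, perimeter = 4.4140
Total perimeter = 4.414

loops=1 perimeter=4.414


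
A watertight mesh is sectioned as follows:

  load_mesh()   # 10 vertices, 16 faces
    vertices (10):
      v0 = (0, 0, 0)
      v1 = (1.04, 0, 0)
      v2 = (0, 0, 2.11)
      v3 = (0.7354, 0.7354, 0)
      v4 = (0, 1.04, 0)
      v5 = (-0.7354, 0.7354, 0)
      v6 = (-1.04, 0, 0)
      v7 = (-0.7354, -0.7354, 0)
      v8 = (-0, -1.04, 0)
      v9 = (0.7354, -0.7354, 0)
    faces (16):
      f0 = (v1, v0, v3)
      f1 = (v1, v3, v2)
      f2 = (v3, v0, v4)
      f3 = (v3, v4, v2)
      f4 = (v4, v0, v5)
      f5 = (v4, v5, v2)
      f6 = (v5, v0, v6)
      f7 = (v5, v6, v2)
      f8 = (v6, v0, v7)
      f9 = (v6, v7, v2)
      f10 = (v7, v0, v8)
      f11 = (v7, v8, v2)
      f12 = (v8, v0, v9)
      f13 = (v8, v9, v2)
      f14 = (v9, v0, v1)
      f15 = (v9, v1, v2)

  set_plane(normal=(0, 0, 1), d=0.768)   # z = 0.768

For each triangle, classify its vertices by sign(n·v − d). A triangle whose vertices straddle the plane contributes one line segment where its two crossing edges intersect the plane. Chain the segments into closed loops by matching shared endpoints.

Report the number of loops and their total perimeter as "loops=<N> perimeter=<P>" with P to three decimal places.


loops=1 perimeter=4.050

Straddling triangles (8 of 16):
  (v1,v3,v2) [--+] → (0.467728, 0.467728, 0.768)–(0.66146, 0, 0.768)  len=0.5063
  (v3,v4,v2) [--+] → (0, 0.66146, 0.768)–(0.467728, 0.467728, 0.768)  len=0.5063
  (v4,v5,v2) [--+] → (-0.467728, 0.467728, 0.768)–(0, 0.66146, 0.768)  len=0.5063
  (v5,v6,v2) [--+] → (-0.66146, 0, 0.768)–(-0.467728, 0.467728, 0.768)  len=0.5063
  (v6,v7,v2) [--+] → (-0.467728, -0.467728, 0.768)–(-0.66146, 0, 0.768)  len=0.5063
  (v7,v8,v2) [--+] → (0, -0.66146, 0.768)–(-0.467728, -0.467728, 0.768)  len=0.5063
  (v8,v9,v2) [--+] → (0.467728, -0.467728, 0.768)–(0, -0.66146, 0.768)  len=0.5063
  (v9,v1,v2) [--+] → (0.66146, 0, 0.768)–(0.467728, -0.467728, 0.768)  len=0.5063

Chained into 1 loop(s):
  loop 1: 8 segments, perimeter = 4.0501
Total perimeter = 4.050


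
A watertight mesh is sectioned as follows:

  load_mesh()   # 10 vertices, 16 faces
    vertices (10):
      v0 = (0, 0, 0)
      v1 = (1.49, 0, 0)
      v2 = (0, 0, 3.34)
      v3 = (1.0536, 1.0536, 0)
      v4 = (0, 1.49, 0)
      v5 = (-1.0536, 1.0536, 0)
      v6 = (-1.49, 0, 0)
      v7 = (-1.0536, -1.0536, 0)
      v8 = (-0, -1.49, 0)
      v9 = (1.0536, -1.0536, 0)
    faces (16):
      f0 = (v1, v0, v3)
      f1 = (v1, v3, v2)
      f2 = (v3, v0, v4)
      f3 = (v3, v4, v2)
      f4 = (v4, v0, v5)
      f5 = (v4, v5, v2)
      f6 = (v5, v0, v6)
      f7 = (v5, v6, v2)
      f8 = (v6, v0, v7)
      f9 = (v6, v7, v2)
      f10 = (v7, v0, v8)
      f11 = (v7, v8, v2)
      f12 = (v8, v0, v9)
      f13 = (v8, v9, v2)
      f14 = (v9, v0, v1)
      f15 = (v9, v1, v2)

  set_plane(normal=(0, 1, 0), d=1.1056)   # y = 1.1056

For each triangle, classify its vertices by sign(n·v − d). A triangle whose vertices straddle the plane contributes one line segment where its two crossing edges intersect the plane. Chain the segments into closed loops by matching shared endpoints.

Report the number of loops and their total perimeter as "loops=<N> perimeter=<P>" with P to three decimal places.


Straddling triangles (4 of 16):
  (v3,v0,v4) [--+] → (0, 1.1056, 0)–(0.928056, 1.1056, 0)  len=0.9281
  (v3,v4,v2) [-+-] → (0.928056, 1.1056, 0)–(0, 1.1056, 0.861675)  len=1.2664
  (v4,v0,v5) [+--] → (0, 1.1056, 0)–(-0.928056, 1.1056, 0)  len=0.9281
  (v4,v5,v2) [+--] → (-0.928056, 1.1056, 0)–(0, 1.1056, 0.861675)  len=1.2664

Chained into 1 loop(s):
  loop 1: 4 segments, perimeter = 4.3889
Total perimeter = 4.389

loops=1 perimeter=4.389


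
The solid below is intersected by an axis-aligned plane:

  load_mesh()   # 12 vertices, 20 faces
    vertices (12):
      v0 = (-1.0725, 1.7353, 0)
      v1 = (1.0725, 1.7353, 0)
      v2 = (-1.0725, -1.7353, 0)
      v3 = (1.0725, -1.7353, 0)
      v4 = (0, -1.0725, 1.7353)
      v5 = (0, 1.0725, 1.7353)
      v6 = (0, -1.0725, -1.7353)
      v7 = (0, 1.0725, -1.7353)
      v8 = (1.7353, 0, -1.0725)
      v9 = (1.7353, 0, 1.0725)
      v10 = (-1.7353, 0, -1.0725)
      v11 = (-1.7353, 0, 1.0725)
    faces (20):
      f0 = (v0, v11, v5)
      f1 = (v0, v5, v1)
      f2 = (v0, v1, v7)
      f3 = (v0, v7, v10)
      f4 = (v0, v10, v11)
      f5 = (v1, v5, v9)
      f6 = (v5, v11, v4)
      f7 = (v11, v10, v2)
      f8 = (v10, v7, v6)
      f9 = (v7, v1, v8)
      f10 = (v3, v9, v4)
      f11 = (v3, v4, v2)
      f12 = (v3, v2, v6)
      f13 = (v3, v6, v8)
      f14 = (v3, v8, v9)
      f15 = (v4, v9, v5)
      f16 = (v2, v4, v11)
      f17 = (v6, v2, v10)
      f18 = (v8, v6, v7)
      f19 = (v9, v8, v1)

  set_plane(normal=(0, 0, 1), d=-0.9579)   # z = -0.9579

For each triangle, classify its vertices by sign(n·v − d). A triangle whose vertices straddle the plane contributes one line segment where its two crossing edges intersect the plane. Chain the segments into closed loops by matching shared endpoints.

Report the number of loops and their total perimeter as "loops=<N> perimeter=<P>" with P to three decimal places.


loops=1 perimeter=9.414

Straddling triangles (10 of 20):
  (v0,v1,v7) [++-] → (0.480471, 1.36943, -0.9579)–(-0.480471, 1.36943, -0.9579)  len=0.9609
  (v0,v7,v10) [+--] → (-0.480471, 1.36943, -0.9579)–(-1.66448, 0.185422, -0.9579)  len=1.6744
  (v0,v10,v11) [+-+] → (-1.66448, 0.185422, -0.9579)–(-1.7353, 0, -0.9579)  len=0.1985
  (v11,v10,v2) [+-+] → (-1.7353, 0, -0.9579)–(-1.66448, -0.185422, -0.9579)  len=0.1985
  (v7,v1,v8) [-+-] → (0.480471, 1.36943, -0.9579)–(1.66448, 0.185422, -0.9579)  len=1.6744
  (v3,v2,v6) [++-] → (-0.480471, -1.36943, -0.9579)–(0.480471, -1.36943, -0.9579)  len=0.9609
  (v3,v6,v8) [+--] → (0.480471, -1.36943, -0.9579)–(1.66448, -0.185422, -0.9579)  len=1.6744
  (v3,v8,v9) [+-+] → (1.66448, -0.185422, -0.9579)–(1.7353, 0, -0.9579)  len=0.1985
  (v6,v2,v10) [-+-] → (-0.480471, -1.36943, -0.9579)–(-1.66448, -0.185422, -0.9579)  len=1.6744
  (v9,v8,v1) [+-+] → (1.7353, 0, -0.9579)–(1.66448, 0.185422, -0.9579)  len=0.1985

Chained into 1 loop(s):
  loop 1: 10 segments, perimeter = 9.4136
Total perimeter = 9.414
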